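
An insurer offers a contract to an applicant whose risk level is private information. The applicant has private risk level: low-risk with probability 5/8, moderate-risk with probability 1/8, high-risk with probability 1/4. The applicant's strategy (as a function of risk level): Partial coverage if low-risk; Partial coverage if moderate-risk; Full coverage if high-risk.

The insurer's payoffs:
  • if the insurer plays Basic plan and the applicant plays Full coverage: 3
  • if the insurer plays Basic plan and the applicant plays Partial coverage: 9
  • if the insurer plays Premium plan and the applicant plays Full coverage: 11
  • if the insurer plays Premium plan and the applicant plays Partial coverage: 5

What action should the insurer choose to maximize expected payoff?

E[Basic plan] = 5/8·(9) + 1/8·(9) + 1/4·(3) = 15/2
E[Premium plan] = 5/8·(5) + 1/8·(5) + 1/4·(11) = 13/2
Best response: Basic plan (15/2 is the largest).

Basic plan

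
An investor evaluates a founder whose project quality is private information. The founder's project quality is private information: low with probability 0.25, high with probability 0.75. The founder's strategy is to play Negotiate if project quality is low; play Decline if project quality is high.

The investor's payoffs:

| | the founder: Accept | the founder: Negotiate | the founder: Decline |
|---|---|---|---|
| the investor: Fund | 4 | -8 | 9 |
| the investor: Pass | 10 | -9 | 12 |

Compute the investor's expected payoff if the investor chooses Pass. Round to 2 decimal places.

6.75

Take the expectation over the founder's project quality, weighting each type's action by its prior probability.
E[Pass] = 0.25·(-9) + 0.75·12 = (-2.25) + 9 = 6.75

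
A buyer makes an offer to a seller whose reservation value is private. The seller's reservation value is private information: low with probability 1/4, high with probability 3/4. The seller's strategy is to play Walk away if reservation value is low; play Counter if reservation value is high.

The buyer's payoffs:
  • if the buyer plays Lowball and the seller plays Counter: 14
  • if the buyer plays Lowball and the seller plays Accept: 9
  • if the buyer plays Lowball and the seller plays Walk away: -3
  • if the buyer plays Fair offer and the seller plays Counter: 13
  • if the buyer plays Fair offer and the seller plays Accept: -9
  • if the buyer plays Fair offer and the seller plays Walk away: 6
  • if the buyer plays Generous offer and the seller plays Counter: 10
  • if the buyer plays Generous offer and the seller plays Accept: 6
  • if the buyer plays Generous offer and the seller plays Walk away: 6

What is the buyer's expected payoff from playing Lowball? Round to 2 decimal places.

E[Lowball] = 1/4·(-3) + 3/4·14 = (-3/4) + 21/2 = 39/4

9.75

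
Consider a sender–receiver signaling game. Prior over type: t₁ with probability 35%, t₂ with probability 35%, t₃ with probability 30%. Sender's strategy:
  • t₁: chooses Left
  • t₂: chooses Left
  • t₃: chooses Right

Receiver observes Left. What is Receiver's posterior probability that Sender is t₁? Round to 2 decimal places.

0.50

P(Left) = 0.35·1 + 0.35·1 + 0.3·0 = 0.7
P(t₁ | Left) = (0.35·1) / 0.7 = 0.35 / 0.7 = 0.5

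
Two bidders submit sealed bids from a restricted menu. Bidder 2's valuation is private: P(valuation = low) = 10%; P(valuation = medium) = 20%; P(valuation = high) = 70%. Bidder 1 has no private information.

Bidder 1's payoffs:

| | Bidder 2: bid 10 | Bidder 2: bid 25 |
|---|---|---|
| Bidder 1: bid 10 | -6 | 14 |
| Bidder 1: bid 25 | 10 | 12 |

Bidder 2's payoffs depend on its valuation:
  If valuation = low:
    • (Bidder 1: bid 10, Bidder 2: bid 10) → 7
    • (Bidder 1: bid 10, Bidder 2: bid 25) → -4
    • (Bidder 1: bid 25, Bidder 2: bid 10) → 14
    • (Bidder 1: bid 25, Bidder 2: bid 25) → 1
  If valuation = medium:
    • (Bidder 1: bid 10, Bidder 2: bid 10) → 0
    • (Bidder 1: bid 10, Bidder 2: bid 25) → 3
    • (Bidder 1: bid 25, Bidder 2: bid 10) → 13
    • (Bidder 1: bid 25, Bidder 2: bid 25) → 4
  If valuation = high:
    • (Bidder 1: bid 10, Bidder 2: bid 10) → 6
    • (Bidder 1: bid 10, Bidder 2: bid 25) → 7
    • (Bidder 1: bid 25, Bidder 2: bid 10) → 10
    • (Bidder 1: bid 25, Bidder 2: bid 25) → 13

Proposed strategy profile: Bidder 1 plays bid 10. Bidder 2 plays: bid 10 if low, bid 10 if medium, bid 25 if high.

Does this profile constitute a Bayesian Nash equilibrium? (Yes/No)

No

Bidder 1 plays bid 10: E[bid 10] = 0.1·(-6) + 0.2·(-6) + 0.7·(14) = 8; E[bid 25] = 11.4. Not best-responding. ✗
Bidder 2 (valuation low), facing bid 10: bid 10 gives 7, bid 25 gives -4. Proposed bid 10 is best. ✓
Bidder 2 (valuation medium), facing bid 10: bid 10 gives 0, bid 25 gives 3. Proposed bid 10 is not best — profitable deviation exists. ✗
Bidder 2 (valuation high), facing bid 10: bid 10 gives 6, bid 25 gives 7. Proposed bid 25 is best. ✓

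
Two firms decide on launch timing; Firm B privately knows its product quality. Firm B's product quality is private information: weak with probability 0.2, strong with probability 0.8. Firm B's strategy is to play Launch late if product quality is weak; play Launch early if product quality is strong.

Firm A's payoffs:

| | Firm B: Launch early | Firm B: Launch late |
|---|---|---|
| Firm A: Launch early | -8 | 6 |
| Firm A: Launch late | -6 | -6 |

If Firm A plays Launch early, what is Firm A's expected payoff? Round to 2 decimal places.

E[Launch early] = 0.2·6 + 0.8·(-8) = 1.2 + (-6.4) = -5.2

-5.20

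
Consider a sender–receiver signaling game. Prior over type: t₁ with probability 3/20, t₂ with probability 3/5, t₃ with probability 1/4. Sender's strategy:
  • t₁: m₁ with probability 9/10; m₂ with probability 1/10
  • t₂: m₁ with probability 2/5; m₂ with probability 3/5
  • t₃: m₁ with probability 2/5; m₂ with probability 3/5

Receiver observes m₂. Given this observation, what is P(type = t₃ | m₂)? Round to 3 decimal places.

P(m₂) = (3/20)·(1/10) + (3/5)·(3/5) + (1/4)·(3/5) = 21/40
P(t₃ | m₂) = ((1/4)·(3/5)) / (21/40) = (3/20) / (21/40) = 2/7

0.286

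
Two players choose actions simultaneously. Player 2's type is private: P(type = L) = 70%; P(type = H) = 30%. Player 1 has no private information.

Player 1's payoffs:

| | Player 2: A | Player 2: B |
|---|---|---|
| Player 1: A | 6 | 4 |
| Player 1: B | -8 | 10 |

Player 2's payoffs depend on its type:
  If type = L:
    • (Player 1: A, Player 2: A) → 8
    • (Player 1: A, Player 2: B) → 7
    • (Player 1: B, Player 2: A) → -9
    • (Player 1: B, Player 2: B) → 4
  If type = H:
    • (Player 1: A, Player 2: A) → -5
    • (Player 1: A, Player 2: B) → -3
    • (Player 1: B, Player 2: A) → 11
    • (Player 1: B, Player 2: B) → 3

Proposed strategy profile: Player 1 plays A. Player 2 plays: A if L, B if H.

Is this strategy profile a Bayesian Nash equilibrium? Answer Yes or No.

Player 1 plays A: E[A] = 0.7·(6) + 0.3·(4) = 5.4; E[B] = -2.6. Best-responding. ✓
Player 2 (type L), facing A: A gives 8, B gives 7. Proposed A is best. ✓
Player 2 (type H), facing A: A gives -5, B gives -3. Proposed B is best. ✓

Yes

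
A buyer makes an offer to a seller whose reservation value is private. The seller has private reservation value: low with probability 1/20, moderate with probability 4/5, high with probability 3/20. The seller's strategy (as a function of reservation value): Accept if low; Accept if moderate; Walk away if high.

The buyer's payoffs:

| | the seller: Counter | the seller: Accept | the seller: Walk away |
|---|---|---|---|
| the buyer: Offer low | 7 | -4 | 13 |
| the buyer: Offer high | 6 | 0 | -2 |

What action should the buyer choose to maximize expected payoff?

E[Offer low] = 1/20·(-4) + 4/5·(-4) + 3/20·(13) = -29/20
E[Offer high] = 1/20·(0) + 4/5·(0) + 3/20·(-2) = -3/10
Best response: Offer high (-3/10 is the largest).

Offer high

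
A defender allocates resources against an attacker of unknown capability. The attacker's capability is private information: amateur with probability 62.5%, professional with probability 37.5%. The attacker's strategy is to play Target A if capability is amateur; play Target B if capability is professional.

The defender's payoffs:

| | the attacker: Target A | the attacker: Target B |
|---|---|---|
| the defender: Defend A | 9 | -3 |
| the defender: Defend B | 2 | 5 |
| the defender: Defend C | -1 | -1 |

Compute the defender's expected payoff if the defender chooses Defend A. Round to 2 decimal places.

E[Defend A] = 0.625·9 + 0.375·(-3) = 5.625 + (-1.125) = 4.5

4.50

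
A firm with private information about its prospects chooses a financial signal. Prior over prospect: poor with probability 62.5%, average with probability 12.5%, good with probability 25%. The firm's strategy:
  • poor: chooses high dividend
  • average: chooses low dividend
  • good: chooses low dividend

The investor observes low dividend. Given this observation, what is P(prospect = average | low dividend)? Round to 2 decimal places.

P(low dividend) = 0.625·0 + 0.125·1 + 0.25·1 = 0.375
P(average | low dividend) = (0.125·1) / 0.375 = 0.125 / 0.375 = 0.333333

0.33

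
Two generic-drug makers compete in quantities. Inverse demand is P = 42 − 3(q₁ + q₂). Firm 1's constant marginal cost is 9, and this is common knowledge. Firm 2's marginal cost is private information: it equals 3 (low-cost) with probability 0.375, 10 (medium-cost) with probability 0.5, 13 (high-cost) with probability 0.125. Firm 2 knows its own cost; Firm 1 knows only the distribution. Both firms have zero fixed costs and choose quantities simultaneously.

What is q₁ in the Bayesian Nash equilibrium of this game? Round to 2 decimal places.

Type-c best response for Firm 2: q₂(c) = (42 − c)/6 − q₁/2.
Firm 1 maximizes expected profit; its first-order condition is 42 − 6q₁ − 3E[q₂] − 9 = 0.
Substituting E[q₂] and solving: E[c₂] = 7.75, so q₁ = (42 − 2·9 + 7.75)/9 = 3.52778.

3.53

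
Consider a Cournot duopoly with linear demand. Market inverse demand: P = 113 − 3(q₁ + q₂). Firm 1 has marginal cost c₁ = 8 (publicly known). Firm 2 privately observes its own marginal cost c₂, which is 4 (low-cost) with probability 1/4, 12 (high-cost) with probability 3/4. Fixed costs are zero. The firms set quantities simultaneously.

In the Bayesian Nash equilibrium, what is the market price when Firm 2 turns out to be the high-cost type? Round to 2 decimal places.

44.67

Type-c best response for Firm 2: q₂(c) = (113 − c)/6 − q₁/2.
Firm 1 maximizes expected profit; its first-order condition is 113 − 6q₁ − 3E[q₂] − 8 = 0.
Substituting E[q₂] and solving: E[c₂] = 10, so q₁ = (113 − 2·8 + 10)/9 = 11.8889.
q₂(high-cost) = 10.8889, so P = 113 − 3·(11.8889 + 10.8889) = 44.6667.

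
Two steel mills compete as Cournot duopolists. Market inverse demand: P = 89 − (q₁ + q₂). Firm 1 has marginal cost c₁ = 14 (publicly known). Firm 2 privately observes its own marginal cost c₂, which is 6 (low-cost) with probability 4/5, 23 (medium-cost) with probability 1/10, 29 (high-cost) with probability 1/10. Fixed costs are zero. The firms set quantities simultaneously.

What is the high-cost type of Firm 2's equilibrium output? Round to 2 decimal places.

Firm 2 with cost c maximizes (89 − (q₁+q₂) − c)·q₂, giving q₂(c) = (89 − c − q₁)/2.
E[c₂] = 4/5·6 + 1/10·23 + 1/10·29 = 10
Firm 1's FOC against E[q₂] yields q₁ = (89 − 2·14 + E[c₂])/3 = (89 − 28 + 10)/3 = 23.6667.
q₂(high-cost) = (89 − 29 − 23.6667)/2 = 18.1667.

18.17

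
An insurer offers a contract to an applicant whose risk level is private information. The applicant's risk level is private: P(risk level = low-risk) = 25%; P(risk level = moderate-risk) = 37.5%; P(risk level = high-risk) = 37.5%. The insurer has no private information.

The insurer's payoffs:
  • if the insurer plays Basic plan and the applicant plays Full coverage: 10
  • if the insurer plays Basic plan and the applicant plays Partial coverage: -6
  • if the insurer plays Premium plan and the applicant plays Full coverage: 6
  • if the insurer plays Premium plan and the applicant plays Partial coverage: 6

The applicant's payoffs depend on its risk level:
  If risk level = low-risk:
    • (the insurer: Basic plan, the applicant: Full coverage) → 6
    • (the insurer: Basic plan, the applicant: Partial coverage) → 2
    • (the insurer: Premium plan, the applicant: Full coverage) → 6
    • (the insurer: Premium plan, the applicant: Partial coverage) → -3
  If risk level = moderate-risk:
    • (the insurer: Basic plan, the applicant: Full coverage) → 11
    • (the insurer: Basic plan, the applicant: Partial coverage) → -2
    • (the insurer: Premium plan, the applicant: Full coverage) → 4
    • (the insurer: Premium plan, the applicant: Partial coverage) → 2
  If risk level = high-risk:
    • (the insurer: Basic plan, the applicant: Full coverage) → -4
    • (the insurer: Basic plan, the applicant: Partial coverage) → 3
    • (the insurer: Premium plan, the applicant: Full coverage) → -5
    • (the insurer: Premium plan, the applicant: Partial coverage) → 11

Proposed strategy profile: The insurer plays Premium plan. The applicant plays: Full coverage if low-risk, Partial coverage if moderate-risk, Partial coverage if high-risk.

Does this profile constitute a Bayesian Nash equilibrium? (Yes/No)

A profile is a BNE iff every type of every player is best-responding given beliefs about the other side.
The insurer plays Premium plan: E[Premium plan] = 0.25·(6) + 0.375·(6) + 0.375·(6) = 6; E[Basic plan] = -2. Best-responding. ✓
The applicant (risk level low-risk), facing Premium plan: Full coverage gives 6, Partial coverage gives -3. Proposed Full coverage is best. ✓
The applicant (risk level moderate-risk), facing Premium plan: Full coverage gives 4, Partial coverage gives 2. Proposed Partial coverage is not best — profitable deviation exists. ✗
The applicant (risk level high-risk), facing Premium plan: Full coverage gives -5, Partial coverage gives 11. Proposed Partial coverage is best. ✓

No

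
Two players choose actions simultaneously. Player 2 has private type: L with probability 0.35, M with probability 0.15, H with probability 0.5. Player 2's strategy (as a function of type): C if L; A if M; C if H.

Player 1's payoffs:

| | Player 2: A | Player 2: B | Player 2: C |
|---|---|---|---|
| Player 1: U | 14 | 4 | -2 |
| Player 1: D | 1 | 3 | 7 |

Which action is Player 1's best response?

D

E[U] = 0.35·(-2) + 0.15·(14) + 0.5·(-2) = 0.4
E[D] = 0.35·(7) + 0.15·(1) + 0.5·(7) = 6.1
Best response: D (6.1 is the largest).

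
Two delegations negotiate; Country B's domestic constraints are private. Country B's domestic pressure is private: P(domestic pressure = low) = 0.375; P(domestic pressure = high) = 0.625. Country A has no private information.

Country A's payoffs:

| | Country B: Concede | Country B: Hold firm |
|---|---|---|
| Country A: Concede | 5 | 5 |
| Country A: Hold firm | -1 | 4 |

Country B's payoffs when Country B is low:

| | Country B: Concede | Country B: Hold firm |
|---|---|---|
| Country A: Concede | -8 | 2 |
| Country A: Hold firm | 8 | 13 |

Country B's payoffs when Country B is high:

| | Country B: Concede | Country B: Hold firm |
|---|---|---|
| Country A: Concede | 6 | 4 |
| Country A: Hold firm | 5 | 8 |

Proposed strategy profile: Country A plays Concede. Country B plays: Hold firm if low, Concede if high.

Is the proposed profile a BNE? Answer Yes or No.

Country A plays Concede: E[Concede] = 0.375·(5) + 0.625·(5) = 5; E[Hold firm] = 0.875. Best-responding. ✓
Country B (domestic pressure low), facing Concede: Concede gives -8, Hold firm gives 2. Proposed Hold firm is best. ✓
Country B (domestic pressure high), facing Concede: Concede gives 6, Hold firm gives 4. Proposed Concede is best. ✓

Yes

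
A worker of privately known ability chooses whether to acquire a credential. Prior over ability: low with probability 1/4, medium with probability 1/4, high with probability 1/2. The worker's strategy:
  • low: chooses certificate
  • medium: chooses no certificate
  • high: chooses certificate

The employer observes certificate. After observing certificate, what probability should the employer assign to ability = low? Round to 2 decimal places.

P(certificate) = (1/4)·1 + (1/4)·0 + (1/2)·1 = 3/4
P(low | certificate) = ((1/4)·1) / (3/4) = (1/4) / (3/4) = 1/3

0.33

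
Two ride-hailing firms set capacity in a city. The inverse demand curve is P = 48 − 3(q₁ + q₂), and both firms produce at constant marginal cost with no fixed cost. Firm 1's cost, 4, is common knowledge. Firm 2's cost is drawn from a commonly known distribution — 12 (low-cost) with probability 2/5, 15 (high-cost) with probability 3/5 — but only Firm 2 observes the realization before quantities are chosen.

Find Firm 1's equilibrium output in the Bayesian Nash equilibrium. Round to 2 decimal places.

Type-c best response for Firm 2: q₂(c) = (48 − c)/6 − q₁/2.
Firm 1 maximizes expected profit; its first-order condition is 48 − 6q₁ − 3E[q₂] − 4 = 0.
Substituting E[q₂] and solving: E[c₂] = 13.8, so q₁ = (48 − 2·4 + 13.8)/9 = 5.97778.

5.98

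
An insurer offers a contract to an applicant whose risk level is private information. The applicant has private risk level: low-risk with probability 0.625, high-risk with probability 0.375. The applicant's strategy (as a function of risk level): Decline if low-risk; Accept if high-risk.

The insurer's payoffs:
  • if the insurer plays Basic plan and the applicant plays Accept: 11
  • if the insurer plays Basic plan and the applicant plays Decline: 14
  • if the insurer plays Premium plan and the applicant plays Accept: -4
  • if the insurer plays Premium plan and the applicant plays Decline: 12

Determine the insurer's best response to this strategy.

Basic plan

E[Basic plan] = 0.625·(14) + 0.375·(11) = 12.875
E[Premium plan] = 0.625·(12) + 0.375·(-4) = 6
Best response: Basic plan (12.875 is the largest).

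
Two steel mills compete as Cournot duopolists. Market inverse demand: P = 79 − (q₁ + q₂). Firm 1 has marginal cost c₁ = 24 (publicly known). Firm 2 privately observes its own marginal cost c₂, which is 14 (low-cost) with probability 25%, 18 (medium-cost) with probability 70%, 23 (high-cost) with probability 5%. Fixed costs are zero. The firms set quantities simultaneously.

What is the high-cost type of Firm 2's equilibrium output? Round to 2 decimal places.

Type-c best response for Firm 2: q₂(c) = (79 − c)/2 − q₁/2.
Firm 1 maximizes expected profit; its first-order condition is 79 − 2q₁ − E[q₂] − 24 = 0.
Substituting E[q₂] and solving: E[c₂] = 17.25, so q₁ = (79 − 2·24 + 17.25)/3 = 16.0833.
q₂(high-cost) = (79 − 23 − 16.0833)/2 = 19.9583.

19.96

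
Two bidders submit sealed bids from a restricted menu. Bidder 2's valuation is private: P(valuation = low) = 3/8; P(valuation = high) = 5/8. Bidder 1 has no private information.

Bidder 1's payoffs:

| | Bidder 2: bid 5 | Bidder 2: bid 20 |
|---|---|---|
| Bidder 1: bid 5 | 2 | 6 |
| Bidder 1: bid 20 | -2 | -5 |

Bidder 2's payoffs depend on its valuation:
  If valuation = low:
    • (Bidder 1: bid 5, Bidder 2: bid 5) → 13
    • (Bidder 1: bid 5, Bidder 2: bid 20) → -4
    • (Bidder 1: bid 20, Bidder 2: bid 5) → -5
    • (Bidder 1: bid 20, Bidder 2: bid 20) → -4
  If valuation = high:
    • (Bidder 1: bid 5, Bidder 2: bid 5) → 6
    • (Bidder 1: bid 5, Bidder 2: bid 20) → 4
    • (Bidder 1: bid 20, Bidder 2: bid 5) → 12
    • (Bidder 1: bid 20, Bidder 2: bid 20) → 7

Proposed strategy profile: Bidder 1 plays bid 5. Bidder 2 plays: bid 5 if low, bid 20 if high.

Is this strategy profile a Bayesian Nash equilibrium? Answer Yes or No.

Bidder 1 plays bid 5: E[bid 5] = 3/8·(2) + 5/8·(6) = 9/2; E[bid 20] = -31/8. Best-responding. ✓
Bidder 2 (valuation low), facing bid 5: bid 5 gives 13, bid 20 gives -4. Proposed bid 5 is best. ✓
Bidder 2 (valuation high), facing bid 5: bid 5 gives 6, bid 20 gives 4. Proposed bid 20 is not best — profitable deviation exists. ✗

No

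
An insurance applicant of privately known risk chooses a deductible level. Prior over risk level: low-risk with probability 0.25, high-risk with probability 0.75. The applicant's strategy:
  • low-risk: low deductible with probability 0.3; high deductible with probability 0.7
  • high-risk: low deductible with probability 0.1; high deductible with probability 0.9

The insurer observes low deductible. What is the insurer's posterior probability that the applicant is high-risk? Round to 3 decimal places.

P(low deductible) = 0.25·0.3 + 0.75·0.1 = 0.15
P(high-risk | low deductible) = (0.75·0.1) / 0.15 = 0.075 / 0.15 = 0.5

0.500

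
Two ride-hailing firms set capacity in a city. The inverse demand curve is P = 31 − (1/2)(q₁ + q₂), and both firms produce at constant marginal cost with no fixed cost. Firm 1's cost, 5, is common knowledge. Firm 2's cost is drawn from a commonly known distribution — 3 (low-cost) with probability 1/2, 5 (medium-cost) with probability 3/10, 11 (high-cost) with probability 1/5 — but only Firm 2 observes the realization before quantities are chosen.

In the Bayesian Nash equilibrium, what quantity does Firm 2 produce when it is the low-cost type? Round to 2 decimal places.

Type-c best response for Firm 2: q₂(c) = (31 − c) − q₁/2.
Firm 1 maximizes expected profit; its first-order condition is 31 − q₁ − (1/2)E[q₂] − 5 = 0.
Substituting E[q₂] and solving: E[c₂] = 5.2, so q₁ = (31 − 2·5 + 5.2)/(3/2) = 17.4667.
q₂(low-cost) = (31 − 3 − (1/2)·17.4667) = 19.2667.

19.27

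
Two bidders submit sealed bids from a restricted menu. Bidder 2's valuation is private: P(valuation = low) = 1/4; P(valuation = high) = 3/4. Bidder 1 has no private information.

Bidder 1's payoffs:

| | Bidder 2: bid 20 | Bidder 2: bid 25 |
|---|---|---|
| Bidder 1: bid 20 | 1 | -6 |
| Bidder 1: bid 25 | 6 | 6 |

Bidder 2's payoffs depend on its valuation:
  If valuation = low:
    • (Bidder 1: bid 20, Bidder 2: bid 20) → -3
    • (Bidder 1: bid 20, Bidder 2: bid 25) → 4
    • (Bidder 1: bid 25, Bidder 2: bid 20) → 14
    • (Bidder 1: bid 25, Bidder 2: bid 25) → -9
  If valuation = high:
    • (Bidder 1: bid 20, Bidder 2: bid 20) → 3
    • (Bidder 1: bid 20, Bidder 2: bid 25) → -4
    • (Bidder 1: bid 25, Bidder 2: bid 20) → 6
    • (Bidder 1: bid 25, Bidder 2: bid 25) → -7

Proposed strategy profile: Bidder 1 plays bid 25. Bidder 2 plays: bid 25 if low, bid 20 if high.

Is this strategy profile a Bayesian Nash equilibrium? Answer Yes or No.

Bidder 1 plays bid 25: E[bid 25] = 1/4·(6) + 3/4·(6) = 6; E[bid 20] = -3/4. Best-responding. ✓
Bidder 2 (valuation low), facing bid 25: bid 20 gives 14, bid 25 gives -9. Proposed bid 25 is not best — profitable deviation exists. ✗
Bidder 2 (valuation high), facing bid 25: bid 20 gives 6, bid 25 gives -7. Proposed bid 20 is best. ✓

No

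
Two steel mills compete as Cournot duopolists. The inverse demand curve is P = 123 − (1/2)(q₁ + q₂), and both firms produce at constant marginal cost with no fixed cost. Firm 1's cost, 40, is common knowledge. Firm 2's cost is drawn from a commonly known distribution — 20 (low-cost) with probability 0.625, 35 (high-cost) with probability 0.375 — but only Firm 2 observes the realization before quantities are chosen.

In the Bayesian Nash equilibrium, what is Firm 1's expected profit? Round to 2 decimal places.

1046.53

Type-c best response for Firm 2: q₂(c) = (123 − c) − q₁/2.
Firm 1 maximizes expected profit; its first-order condition is 123 − q₁ − (1/2)E[q₂] − 40 = 0.
Substituting E[q₂] and solving: E[c₂] = 25.625, so q₁ = (123 − 2·40 + 25.625)/(3/2) = 45.75.
E[P] = 123 − (1/2)·(q₁ + E[q₂]) = 62.875; Firm 1's expected profit = (E[P] − 40)·q₁ = (62.875 − 40)·45.75 = 1046.53.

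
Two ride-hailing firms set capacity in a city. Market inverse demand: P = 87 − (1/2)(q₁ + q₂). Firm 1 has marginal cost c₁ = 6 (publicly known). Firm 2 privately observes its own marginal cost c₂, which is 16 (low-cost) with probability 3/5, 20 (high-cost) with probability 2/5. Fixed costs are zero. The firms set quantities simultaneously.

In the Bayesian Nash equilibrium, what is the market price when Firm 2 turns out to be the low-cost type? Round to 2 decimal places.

36.07

Type-c best response for Firm 2: q₂(c) = (87 − c) − q₁/2.
Firm 1 maximizes expected profit; its first-order condition is 87 − q₁ − (1/2)E[q₂] − 6 = 0.
Substituting E[q₂] and solving: E[c₂] = 17.6, so q₁ = (87 − 2·6 + 17.6)/(3/2) = 61.7333.
q₂(low-cost) = 40.1333, so P = 87 − (1/2)·(61.7333 + 40.1333) = 36.0667.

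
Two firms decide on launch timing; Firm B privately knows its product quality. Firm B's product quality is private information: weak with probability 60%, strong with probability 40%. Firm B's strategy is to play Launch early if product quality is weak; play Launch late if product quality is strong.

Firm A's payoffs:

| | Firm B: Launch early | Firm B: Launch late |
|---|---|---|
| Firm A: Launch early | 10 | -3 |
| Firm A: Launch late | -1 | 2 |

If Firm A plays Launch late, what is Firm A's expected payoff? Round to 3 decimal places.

0.200

E[Launch late] = 0.6·(-1) + 0.4·2 = (-0.6) + 0.8 = 0.2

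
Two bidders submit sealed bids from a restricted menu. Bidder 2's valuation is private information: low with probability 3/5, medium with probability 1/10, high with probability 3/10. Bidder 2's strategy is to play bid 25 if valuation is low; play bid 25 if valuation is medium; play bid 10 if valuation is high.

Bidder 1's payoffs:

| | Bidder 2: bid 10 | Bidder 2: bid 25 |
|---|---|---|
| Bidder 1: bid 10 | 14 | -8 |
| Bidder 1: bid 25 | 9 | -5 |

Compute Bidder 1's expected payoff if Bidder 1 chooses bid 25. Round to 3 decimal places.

E[bid 25] = 3/5·(-5) + 1/10·(-5) + 3/10·9 = (-3) + (-1/2) + 27/10 = -4/5

-0.800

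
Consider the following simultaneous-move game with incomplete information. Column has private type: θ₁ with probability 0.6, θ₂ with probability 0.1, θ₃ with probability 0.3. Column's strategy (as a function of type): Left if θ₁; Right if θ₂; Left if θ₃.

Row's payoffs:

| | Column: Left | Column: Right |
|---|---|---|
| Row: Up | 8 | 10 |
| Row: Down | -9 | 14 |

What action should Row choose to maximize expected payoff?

Up

E[Up] = 0.6·(8) + 0.1·(10) + 0.3·(8) = 8.2
E[Down] = 0.6·(-9) + 0.1·(14) + 0.3·(-9) = -6.7
Best response: Up (8.2 is the largest).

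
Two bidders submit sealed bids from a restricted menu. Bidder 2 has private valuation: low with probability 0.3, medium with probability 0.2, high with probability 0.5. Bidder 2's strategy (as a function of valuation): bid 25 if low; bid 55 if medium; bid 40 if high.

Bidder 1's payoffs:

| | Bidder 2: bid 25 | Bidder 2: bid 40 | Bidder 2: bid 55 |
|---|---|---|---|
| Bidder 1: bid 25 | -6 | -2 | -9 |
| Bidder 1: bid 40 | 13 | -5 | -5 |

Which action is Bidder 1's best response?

E[bid 25] = 0.3·(-6) + 0.2·(-9) + 0.5·(-2) = -4.6
E[bid 40] = 0.3·(13) + 0.2·(-5) + 0.5·(-5) = 0.4
Best response: bid 40 (0.4 is the largest).

bid 40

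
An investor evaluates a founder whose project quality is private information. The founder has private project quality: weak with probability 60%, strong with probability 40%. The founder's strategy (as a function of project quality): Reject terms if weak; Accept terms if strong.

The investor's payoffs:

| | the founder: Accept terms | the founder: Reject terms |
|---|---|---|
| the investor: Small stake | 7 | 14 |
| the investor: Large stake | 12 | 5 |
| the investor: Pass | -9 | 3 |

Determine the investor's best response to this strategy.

Small stake

Compute the investor's expected payoff for each action, taking the expectation over the founder's type.
E[Small stake] = 0.6·(14) + 0.4·(7) = 11.2
E[Large stake] = 0.6·(5) + 0.4·(12) = 7.8
E[Pass] = 0.6·(3) + 0.4·(-9) = -1.8
Best response: Small stake (11.2 is the largest).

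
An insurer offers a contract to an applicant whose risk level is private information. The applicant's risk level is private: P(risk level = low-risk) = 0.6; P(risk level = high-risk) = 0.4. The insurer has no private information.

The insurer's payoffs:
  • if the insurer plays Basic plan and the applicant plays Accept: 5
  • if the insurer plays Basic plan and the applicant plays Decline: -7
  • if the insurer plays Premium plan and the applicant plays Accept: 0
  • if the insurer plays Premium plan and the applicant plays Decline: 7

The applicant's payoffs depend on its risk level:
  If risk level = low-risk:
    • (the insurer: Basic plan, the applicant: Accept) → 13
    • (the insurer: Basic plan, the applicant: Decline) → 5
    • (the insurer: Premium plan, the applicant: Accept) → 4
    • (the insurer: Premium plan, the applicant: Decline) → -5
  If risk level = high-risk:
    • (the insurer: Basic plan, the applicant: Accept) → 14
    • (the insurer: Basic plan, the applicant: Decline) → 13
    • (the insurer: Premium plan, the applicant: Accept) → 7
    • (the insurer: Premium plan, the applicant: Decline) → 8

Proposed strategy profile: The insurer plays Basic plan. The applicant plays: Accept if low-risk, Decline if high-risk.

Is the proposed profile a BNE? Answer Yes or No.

No

The insurer plays Basic plan: E[Basic plan] = 0.6·(5) + 0.4·(-7) = 0.2; E[Premium plan] = 2.8. Not best-responding. ✗
The applicant (risk level low-risk), facing Basic plan: Accept gives 13, Decline gives 5. Proposed Accept is best. ✓
The applicant (risk level high-risk), facing Basic plan: Accept gives 14, Decline gives 13. Proposed Decline is not best — profitable deviation exists. ✗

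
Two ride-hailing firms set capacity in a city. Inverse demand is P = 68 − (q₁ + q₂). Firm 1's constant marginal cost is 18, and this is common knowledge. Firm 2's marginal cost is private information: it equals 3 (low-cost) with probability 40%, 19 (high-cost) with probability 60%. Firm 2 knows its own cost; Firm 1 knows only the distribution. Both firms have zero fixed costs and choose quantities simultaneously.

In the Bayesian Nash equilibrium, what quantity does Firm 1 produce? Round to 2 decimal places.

14.87

Type-c best response for Firm 2: q₂(c) = (68 − c)/2 − q₁/2.
Firm 1 maximizes expected profit; its first-order condition is 68 − 2q₁ − E[q₂] − 18 = 0.
Substituting E[q₂] and solving: E[c₂] = 12.6, so q₁ = (68 − 2·18 + 12.6)/3 = 14.8667.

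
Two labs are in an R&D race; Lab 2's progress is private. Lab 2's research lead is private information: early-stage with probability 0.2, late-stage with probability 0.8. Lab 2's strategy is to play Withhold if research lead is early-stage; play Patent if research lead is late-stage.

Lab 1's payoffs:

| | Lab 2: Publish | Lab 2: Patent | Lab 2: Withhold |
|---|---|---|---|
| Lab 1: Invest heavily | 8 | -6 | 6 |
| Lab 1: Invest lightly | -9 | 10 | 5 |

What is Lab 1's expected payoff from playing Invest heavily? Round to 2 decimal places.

-3.60

Take the expectation over Lab 2's research lead, weighting each type's action by its prior probability.
E[Invest heavily] = 0.2·6 + 0.8·(-6) = 1.2 + (-4.8) = -3.6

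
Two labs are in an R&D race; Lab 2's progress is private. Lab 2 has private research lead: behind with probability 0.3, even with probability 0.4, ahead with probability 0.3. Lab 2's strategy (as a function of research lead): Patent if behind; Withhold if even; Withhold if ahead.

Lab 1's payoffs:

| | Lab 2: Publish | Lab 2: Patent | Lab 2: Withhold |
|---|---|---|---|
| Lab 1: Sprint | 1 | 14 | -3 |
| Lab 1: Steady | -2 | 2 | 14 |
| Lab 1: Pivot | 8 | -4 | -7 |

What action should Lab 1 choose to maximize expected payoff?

Steady

Compute Lab 1's expected payoff for each action, taking the expectation over Lab 2's type.
E[Sprint] = 0.3·(14) + 0.4·(-3) + 0.3·(-3) = 2.1
E[Steady] = 0.3·(2) + 0.4·(14) + 0.3·(14) = 10.4
E[Pivot] = 0.3·(-4) + 0.4·(-7) + 0.3·(-7) = -6.1
Best response: Steady (10.4 is the largest).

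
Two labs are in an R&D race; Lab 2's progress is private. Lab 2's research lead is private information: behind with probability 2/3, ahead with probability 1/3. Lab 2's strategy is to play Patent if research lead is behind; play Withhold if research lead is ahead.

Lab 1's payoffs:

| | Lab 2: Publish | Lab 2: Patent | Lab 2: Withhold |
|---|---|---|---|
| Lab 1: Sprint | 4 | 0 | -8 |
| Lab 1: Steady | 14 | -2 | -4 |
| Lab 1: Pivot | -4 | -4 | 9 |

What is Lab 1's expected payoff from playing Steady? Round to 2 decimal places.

E[Steady] = 2/3·(-2) + 1/3·(-4) = (-4/3) + (-4/3) = -8/3

-2.67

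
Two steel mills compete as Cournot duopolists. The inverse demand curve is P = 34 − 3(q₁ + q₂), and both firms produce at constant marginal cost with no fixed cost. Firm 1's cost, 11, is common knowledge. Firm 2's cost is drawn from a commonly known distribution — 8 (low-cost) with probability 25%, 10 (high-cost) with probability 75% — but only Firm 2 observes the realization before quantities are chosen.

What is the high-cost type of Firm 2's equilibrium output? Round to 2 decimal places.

Each type of Firm 2 best-responds to q₁; Firm 1 best-responds to the expected q₂ over Firm 2's types.
Firm 2 with cost c maximizes (34 − 3(q₁+q₂) − c)·q₂, giving q₂(c) = (34 − c − 3q₁)/6.
E[c₂] = 0.25·8 + 0.75·10 = 9.5
Firm 1's FOC against E[q₂] yields q₁ = (34 − 2·11 + E[c₂])/9 = (34 − 22 + 9.5)/9 = 2.38889.
q₂(high-cost) = (34 − 10 − 3·2.38889)/6 = 2.80556.

2.81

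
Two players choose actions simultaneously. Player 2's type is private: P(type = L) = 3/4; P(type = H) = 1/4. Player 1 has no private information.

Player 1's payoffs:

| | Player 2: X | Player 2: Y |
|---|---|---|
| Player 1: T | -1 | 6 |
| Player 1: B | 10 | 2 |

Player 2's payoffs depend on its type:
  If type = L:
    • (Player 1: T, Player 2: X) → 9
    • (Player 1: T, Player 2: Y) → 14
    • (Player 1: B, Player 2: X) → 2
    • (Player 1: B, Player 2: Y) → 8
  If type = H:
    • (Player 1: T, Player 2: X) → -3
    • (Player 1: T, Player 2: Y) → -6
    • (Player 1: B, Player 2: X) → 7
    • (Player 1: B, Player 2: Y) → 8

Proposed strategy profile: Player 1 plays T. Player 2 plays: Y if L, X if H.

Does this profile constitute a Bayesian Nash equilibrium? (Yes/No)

Player 1 plays T: E[T] = 3/4·(6) + 1/4·(-1) = 17/4; E[B] = 4. Best-responding. ✓
Player 2 (type L), facing T: X gives 9, Y gives 14. Proposed Y is best. ✓
Player 2 (type H), facing T: X gives -3, Y gives -6. Proposed X is best. ✓

Yes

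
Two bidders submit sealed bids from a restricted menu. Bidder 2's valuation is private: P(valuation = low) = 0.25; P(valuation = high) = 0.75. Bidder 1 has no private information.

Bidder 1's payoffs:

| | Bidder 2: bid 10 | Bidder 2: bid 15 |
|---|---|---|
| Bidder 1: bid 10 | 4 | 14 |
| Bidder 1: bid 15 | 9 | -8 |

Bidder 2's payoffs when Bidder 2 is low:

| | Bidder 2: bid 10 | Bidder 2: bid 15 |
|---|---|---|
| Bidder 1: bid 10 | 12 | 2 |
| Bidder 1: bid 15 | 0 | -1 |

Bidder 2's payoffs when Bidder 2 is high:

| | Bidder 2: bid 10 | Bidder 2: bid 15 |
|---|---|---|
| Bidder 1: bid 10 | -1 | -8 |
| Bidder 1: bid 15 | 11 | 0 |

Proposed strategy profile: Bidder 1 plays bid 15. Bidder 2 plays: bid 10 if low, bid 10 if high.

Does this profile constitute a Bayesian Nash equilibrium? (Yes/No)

A profile is a BNE iff every type of every player is best-responding given beliefs about the other side.
Bidder 1 plays bid 15: E[bid 15] = 0.25·(9) + 0.75·(9) = 9; E[bid 10] = 4. Best-responding. ✓
Bidder 2 (valuation low), facing bid 15: bid 10 gives 0, bid 15 gives -1. Proposed bid 10 is best. ✓
Bidder 2 (valuation high), facing bid 15: bid 10 gives 11, bid 15 gives 0. Proposed bid 10 is best. ✓

Yes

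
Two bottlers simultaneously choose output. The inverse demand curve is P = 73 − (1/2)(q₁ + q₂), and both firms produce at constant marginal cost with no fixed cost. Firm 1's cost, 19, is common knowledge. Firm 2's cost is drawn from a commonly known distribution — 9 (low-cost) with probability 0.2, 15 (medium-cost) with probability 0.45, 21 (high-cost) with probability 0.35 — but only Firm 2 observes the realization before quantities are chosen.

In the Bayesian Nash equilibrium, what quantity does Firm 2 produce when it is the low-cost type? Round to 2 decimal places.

Firm 2 with cost c maximizes (73 − (1/2)(q₁+q₂) − c)·q₂, giving q₂(c) = (73 − c − (1/2)q₁).
E[c₂] = 0.2·9 + 0.45·15 + 0.35·21 = 15.9
Firm 1's FOC against E[q₂] yields q₁ = (73 − 2·19 + E[c₂])/(3/2) = (73 − 38 + 15.9)/(3/2) = 33.9333.
q₂(low-cost) = (73 − 9 − (1/2)·33.9333) = 47.0333.

47.03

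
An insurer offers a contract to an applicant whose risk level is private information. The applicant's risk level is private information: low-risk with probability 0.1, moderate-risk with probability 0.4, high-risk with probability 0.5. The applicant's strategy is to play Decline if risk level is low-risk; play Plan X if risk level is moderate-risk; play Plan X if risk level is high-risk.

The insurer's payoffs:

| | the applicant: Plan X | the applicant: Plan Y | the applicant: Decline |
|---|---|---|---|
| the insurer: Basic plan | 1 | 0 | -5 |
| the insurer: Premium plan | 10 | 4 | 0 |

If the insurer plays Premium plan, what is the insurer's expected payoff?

E[Premium plan] = 0.1·0 + 0.4·10 + 0.5·10 = 0 + 4 + 5 = 9

9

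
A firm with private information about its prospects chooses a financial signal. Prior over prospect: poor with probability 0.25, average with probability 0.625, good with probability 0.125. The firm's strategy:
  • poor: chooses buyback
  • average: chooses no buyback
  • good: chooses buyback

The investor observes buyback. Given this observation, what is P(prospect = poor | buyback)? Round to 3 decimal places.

P(buyback) = 0.25·1 + 0.625·0 + 0.125·1 = 0.375
P(poor | buyback) = (0.25·1) / 0.375 = 0.25 / 0.375 = 0.666667

0.667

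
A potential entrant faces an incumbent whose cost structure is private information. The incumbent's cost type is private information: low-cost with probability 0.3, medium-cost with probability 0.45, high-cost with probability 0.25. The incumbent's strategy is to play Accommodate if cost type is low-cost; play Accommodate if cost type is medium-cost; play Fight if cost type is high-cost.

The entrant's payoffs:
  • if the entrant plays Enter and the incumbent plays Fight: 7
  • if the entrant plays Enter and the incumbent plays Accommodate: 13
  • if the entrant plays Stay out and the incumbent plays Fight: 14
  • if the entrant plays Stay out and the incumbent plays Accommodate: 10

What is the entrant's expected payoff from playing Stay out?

Take the expectation over the incumbent's cost type, weighting each type's action by its prior probability.
E[Stay out] = 0.3·10 + 0.45·10 + 0.25·14 = 3 + 4.5 + 3.5 = 11

11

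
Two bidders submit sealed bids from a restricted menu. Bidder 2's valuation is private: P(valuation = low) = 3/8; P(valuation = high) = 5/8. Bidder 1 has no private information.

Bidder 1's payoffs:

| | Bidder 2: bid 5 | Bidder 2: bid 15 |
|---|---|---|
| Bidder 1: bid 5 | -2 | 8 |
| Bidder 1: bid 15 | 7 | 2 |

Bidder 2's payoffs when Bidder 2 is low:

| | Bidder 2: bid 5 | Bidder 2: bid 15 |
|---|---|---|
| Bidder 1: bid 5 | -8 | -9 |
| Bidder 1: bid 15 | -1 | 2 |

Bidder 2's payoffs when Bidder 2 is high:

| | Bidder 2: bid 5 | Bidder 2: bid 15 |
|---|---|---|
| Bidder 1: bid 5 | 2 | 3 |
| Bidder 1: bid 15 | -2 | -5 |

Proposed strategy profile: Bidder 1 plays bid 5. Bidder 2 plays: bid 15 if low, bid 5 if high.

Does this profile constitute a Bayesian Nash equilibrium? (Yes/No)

A profile is a BNE iff every type of every player is best-responding given beliefs about the other side.
Bidder 1 plays bid 5: E[bid 5] = 3/8·(8) + 5/8·(-2) = 7/4; E[bid 15] = 41/8. Not best-responding. ✗
Bidder 2 (valuation low), facing bid 5: bid 5 gives -8, bid 15 gives -9. Proposed bid 15 is not best — profitable deviation exists. ✗
Bidder 2 (valuation high), facing bid 5: bid 5 gives 2, bid 15 gives 3. Proposed bid 5 is not best — profitable deviation exists. ✗

No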